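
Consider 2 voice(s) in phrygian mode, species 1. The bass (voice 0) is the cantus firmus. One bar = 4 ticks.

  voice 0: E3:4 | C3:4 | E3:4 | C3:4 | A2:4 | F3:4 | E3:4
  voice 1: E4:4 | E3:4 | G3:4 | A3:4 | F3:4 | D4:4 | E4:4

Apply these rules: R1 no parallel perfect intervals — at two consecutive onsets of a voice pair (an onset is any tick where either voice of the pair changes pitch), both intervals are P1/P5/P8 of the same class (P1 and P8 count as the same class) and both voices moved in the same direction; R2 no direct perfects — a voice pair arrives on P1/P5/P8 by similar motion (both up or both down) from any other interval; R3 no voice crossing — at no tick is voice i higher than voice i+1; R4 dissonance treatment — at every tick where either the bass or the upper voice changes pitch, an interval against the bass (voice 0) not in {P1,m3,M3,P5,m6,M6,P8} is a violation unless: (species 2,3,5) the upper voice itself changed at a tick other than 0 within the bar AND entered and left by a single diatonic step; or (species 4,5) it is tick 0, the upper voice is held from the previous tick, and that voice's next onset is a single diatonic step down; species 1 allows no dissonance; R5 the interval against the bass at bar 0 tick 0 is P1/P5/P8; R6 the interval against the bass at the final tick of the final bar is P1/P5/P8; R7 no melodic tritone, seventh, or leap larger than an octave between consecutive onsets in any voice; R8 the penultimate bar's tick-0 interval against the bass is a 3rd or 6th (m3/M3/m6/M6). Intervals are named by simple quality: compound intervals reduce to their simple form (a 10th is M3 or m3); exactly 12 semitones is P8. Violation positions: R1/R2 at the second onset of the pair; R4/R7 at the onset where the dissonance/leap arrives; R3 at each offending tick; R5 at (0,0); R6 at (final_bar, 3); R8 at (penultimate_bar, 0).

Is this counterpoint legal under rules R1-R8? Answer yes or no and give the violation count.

bar 0: v0=E3 v1=E4 (P8)
bar 1: v0=C3 v1=E3 (M3)
bar 2: v0=E3 v1=G3 (m3)
bar 3: v0=C3 v1=A3 (M6)
bar 4: v0=A2 v1=F3 (m6)
bar 5: v0=F3 v1=D4 (M6)
bar 6: v0=E3 v1=E4 (P8)

Yes (0 violations)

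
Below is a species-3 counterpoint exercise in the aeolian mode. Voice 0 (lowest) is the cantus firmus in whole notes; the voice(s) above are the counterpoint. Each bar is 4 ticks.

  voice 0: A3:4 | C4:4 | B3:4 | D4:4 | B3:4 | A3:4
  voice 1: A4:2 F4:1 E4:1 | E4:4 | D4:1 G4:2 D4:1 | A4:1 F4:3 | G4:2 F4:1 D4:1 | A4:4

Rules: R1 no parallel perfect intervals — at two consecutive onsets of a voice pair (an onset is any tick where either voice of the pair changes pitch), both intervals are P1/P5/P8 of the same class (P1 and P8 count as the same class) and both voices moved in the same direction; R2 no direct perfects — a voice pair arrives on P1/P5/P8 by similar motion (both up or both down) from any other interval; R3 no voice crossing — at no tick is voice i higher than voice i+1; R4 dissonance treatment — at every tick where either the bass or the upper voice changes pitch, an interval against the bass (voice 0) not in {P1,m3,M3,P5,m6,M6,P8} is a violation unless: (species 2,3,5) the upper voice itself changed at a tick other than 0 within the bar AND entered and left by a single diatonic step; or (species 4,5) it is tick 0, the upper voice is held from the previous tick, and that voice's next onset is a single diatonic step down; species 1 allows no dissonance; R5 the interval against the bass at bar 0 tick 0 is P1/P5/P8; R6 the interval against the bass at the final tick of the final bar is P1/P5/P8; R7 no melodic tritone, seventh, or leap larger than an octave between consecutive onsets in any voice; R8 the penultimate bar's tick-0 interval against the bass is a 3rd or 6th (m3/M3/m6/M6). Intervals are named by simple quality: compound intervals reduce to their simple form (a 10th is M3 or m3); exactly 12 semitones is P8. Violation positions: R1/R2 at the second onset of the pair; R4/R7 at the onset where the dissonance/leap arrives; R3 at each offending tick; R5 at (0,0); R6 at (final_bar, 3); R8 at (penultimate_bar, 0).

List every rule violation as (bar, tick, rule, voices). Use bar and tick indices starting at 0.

bar 0: v0=A3 v1=A4 downbeat P8
bar 1: v0=C4 v1=E4 downbeat M3
bar 2: v0=B3 v1=D4 downbeat m3
bar 3: v0=D4 v1=A4 downbeat P5
bar 4: v0=B3 v1=G4 downbeat m6
bar 5: v0=A3 v1=A4 downbeat P8
  -> R2 @ bar 3 tick 0 v(0, 1): B3/D4 m3 -> D4/A4 P5 similar
  -> R4 @ bar 4 tick 2 v(0, 1): B3/F4 TT untreated

(3, 0, R2, (0, 1))
(4, 2, R4, (0, 1))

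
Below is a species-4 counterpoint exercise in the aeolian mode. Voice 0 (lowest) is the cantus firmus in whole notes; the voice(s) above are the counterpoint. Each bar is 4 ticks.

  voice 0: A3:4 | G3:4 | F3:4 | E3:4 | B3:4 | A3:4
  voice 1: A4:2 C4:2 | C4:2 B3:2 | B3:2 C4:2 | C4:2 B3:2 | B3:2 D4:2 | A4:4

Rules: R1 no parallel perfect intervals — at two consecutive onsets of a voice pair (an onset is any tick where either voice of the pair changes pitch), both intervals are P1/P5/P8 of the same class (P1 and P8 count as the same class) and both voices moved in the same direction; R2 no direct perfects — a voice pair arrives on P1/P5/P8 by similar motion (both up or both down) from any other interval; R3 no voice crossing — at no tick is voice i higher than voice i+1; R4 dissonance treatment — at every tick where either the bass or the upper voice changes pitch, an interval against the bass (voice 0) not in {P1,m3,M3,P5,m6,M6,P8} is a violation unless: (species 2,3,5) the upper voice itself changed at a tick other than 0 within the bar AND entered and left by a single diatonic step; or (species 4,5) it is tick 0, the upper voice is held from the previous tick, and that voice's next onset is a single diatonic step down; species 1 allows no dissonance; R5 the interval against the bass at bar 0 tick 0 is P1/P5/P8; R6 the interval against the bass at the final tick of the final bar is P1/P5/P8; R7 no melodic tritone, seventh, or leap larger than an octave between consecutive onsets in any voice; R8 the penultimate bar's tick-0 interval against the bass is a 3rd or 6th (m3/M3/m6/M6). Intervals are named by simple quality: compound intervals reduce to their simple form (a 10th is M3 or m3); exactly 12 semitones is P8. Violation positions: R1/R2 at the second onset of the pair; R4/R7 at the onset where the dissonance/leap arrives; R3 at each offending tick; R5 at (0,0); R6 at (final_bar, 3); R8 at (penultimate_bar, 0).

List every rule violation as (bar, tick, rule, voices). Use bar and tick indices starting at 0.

(2, 0, R4, (0, 1))
(4, 0, R8, (0, 1))

bar 0: v0=A3 v1=A4 downbeat P8
bar 1: v0=G3 v1=C4 downbeat P4
bar 2: v0=F3 v1=B3 downbeat TT
bar 3: v0=E3 v1=C4 downbeat m6
bar 4: v0=B3 v1=B3 downbeat P1
bar 5: v0=A3 v1=A4 downbeat P8
  -> R4 @ bar 2 tick 0 v(0, 1): F3/B3 TT untreated
  -> R8 @ bar 4 tick 0 v(0, 1): penult P1 not 3rd/6th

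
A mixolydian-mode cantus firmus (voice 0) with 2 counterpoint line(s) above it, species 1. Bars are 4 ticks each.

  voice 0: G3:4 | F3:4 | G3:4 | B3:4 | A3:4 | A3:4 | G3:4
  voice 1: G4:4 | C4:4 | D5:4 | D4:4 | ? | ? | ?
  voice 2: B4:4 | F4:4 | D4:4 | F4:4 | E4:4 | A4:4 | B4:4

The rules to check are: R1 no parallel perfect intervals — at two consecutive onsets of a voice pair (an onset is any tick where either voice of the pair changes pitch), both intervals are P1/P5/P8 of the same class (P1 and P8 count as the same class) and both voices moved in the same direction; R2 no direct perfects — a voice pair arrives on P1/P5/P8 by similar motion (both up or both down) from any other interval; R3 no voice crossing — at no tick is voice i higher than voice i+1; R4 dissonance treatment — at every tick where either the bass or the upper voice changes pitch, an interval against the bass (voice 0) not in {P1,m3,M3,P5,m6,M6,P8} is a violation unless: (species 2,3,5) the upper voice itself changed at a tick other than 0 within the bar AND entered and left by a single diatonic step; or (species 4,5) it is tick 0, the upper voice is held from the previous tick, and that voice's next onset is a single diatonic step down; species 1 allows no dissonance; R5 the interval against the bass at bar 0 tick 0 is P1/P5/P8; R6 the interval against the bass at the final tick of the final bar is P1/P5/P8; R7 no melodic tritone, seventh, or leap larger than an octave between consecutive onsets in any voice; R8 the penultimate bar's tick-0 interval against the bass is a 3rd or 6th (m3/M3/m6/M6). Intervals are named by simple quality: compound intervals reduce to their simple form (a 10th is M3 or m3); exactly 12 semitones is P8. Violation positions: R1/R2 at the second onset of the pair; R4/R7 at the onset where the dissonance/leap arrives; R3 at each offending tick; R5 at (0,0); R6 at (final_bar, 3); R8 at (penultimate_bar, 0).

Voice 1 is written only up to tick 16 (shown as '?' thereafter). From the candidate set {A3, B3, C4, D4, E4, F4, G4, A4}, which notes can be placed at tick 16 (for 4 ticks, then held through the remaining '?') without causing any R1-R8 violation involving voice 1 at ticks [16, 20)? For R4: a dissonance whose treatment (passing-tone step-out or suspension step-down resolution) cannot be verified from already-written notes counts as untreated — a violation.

{C4, E4}

A3: violates R2
B3: violates R4
C4: legal
D4: violates R4
E4: legal
F4: violates R3
G4: violates R3,R4
A4: violates R3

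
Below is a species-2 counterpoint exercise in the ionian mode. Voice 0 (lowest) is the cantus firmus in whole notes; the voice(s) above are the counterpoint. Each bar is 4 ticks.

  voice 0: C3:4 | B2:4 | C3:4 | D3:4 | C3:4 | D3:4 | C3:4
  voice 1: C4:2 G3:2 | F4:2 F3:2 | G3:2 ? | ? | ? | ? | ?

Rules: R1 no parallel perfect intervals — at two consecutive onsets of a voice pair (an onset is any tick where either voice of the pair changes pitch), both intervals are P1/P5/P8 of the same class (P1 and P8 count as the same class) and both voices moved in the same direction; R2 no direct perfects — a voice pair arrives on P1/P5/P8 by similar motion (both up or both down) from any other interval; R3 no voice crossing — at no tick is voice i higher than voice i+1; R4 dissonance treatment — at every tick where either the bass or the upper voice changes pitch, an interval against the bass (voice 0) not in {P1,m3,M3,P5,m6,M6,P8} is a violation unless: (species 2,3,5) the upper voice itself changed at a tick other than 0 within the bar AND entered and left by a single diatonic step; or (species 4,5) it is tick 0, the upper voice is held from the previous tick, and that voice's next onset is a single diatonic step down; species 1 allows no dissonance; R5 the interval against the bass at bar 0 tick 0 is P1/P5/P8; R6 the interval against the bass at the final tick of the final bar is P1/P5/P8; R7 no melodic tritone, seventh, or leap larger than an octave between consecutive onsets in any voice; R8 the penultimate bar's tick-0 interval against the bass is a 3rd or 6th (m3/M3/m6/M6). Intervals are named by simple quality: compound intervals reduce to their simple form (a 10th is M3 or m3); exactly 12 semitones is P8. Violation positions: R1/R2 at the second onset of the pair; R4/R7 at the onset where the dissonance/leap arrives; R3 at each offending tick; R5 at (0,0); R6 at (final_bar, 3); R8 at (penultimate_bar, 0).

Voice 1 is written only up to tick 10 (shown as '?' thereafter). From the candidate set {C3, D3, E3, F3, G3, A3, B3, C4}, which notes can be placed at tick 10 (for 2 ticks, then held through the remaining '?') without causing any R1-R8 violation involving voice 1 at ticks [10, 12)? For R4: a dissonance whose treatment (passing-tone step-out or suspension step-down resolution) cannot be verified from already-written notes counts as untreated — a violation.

{A3, C3, C4, E3, G3}

C3: legal
D3: violates R4
E3: legal
F3: violates R4
G3: legal
A3: legal
B3: violates R4
C4: legal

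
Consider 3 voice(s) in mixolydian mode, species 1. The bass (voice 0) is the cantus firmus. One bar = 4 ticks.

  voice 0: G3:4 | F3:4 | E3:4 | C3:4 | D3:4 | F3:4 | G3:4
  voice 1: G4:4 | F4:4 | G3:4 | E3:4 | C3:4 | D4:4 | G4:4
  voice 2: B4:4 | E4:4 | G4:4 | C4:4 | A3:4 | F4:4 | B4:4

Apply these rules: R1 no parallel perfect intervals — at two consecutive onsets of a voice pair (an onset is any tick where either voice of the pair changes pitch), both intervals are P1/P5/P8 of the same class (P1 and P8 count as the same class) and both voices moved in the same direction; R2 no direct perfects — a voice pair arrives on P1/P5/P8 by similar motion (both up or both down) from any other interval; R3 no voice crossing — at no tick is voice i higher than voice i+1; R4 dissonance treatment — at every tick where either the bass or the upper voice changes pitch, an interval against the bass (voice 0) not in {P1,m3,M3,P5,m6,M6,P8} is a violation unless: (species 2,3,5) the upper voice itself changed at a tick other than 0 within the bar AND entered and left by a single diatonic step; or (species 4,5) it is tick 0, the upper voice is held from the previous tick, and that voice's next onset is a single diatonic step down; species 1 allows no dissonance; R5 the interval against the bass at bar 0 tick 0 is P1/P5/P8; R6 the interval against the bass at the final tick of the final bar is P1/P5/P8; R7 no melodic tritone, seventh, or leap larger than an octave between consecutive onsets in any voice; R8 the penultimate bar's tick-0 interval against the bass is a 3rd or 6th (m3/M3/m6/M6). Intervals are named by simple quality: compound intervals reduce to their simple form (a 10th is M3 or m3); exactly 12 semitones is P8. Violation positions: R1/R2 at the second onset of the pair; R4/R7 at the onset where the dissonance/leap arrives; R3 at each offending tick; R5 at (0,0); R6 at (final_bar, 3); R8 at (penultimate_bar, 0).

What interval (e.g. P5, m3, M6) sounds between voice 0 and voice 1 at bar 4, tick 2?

M2

voice 0=D3 voice 1=C3 -> M2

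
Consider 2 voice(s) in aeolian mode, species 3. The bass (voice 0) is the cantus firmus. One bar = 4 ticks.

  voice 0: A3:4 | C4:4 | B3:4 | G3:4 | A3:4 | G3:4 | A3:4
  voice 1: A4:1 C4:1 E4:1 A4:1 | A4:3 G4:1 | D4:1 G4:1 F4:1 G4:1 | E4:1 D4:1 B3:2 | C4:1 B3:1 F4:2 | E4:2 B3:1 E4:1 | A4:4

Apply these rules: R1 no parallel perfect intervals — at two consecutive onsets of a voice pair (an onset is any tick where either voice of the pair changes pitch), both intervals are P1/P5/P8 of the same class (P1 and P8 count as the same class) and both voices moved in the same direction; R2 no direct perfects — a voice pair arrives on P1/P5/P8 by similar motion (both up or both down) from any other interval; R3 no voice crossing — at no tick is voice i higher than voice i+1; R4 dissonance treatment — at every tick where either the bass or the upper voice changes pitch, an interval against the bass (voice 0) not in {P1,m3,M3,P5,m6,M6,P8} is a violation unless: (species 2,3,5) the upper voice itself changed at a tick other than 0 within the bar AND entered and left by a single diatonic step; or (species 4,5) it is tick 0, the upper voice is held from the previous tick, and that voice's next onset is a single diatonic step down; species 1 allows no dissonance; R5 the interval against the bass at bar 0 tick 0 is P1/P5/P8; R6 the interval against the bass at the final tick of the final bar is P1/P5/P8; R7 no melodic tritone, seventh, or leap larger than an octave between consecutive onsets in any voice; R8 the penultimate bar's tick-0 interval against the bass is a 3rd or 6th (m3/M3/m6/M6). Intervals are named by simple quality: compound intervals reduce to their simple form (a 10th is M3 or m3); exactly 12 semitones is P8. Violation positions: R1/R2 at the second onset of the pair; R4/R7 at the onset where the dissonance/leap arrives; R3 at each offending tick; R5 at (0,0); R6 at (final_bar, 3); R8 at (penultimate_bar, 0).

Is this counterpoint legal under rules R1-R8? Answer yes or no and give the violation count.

No (3 violations)

bar 0: v0=A3 v1=A4 (P8)
bar 1: v0=C4 v1=A4 (M6)
bar 2: v0=B3 v1=D4 (m3)
bar 3: v0=G3 v1=E4 (M6)
bar 4: v0=A3 v1=C4 (m3)
bar 5: v0=G3 v1=E4 (M6)
bar 6: v0=A3 v1=A4 (P8)
  R4 @ bar4.1: A3/B3 M2 untreated
  R7 @ bar4.2: B3->F4 leap 6st
  R2 @ bar6.0: G3/E4 M6 -> A3/A4 P8 similar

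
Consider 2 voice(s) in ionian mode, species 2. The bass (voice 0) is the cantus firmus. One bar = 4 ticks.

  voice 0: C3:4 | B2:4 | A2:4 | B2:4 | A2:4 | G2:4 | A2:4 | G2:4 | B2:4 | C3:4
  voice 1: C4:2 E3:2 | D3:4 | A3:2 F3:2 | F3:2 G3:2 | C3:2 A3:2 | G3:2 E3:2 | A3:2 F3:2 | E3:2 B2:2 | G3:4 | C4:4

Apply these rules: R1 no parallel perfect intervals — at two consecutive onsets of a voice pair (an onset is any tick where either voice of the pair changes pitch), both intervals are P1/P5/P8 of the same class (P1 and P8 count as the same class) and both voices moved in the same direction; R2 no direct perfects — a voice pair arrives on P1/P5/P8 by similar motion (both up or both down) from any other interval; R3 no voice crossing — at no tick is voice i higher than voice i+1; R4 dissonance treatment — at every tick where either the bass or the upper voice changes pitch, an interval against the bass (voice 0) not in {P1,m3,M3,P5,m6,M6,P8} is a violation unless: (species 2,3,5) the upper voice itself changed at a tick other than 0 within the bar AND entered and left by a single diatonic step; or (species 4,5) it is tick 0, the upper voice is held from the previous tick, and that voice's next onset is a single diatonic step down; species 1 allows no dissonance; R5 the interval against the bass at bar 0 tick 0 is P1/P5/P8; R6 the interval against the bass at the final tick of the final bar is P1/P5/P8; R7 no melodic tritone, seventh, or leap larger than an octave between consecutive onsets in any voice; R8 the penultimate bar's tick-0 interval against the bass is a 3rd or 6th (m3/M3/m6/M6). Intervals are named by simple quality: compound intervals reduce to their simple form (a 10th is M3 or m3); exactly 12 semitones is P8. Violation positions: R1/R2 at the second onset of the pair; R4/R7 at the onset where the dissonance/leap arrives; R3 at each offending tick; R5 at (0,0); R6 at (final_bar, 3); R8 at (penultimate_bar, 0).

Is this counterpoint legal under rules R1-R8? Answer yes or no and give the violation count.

No (4 violations)

bar 0: v0=C3 v1=C4 (P8)
bar 1: v0=B2 v1=D3 (m3)
bar 2: v0=A2 v1=A3 (P8)
bar 3: v0=B2 v1=F3 (TT)
bar 4: v0=A2 v1=C3 (m3)
bar 5: v0=G2 v1=G3 (P8)
bar 6: v0=A2 v1=A3 (P8)
bar 7: v0=G2 v1=E3 (M6)
bar 8: v0=B2 v1=G3 (m6)
bar 9: v0=C3 v1=C4 (P8)
  R4 @ bar3.0: B2/F3 TT untreated
  R1 @ bar5.0: A2/A3 P8 -> G2/G3 P8 similar
  R2 @ bar6.0: G2/E3 M6 -> A2/A3 P8 similar
  R2 @ bar9.0: B2/G3 m6 -> C3/C4 P8 similar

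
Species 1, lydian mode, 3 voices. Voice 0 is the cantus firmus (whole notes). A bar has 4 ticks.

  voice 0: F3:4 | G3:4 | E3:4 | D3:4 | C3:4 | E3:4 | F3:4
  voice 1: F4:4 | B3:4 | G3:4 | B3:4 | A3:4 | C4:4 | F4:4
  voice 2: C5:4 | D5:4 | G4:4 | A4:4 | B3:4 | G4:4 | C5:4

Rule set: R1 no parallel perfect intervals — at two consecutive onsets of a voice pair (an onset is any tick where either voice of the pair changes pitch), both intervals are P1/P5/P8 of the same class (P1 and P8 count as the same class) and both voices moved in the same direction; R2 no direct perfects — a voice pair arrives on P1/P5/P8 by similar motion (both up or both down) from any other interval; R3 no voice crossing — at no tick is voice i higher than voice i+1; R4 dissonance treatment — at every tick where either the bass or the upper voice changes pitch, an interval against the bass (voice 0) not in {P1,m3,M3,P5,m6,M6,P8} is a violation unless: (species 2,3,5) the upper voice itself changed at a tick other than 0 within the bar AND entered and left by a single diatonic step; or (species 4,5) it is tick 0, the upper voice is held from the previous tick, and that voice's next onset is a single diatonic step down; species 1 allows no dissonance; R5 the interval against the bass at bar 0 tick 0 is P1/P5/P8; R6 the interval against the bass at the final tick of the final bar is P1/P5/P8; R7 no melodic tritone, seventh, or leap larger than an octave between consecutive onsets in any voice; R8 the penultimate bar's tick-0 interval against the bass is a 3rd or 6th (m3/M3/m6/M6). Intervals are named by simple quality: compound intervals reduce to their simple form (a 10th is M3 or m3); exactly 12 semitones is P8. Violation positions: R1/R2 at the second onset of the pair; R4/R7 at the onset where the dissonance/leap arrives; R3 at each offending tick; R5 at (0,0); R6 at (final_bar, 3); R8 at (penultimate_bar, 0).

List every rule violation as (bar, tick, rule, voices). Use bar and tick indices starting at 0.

bar 0: v0=F3 v1=F4 v2=C5 downbeat P5
bar 1: v0=G3 v1=B3 v2=D5 downbeat P5
bar 2: v0=E3 v1=G3 v2=G4 downbeat m3
bar 3: v0=D3 v1=B3 v2=A4 downbeat P5
bar 4: v0=C3 v1=A3 v2=B3 downbeat M7
bar 5: v0=E3 v1=C4 v2=G4 downbeat m3
bar 6: v0=F3 v1=F4 v2=C5 downbeat P5
  -> R1 @ bar 1 tick 0 v(0, 2): F3/C5 P5 -> G3/D5 P5 similar
  -> R7 @ bar 1 tick 0 v(1,): F4->B3 leap 6st
  -> R2 @ bar 2 tick 0 v(1, 2): B3/D5 m3 -> G3/G4 P8 similar
  -> R4 @ bar 4 tick 0 v(0, 2): C3/B3 M7 untreated
  -> R7 @ bar 4 tick 0 v(2,): A4->B3 leap 10st
  -> R2 @ bar 5 tick 0 v(1, 2): A3/B3 M2 -> C4/G4 P5 similar
  -> R1 @ bar 6 tick 0 v(1, 2): C4/G4 P5 -> F4/C5 P5 similar
  -> R2 @ bar 6 tick 0 v(0, 1): E3/C4 m6 -> F3/F4 P8 similar
  -> R2 @ bar 6 tick 0 v(0, 2): E3/G4 m3 -> F3/C5 P5 similar

(1, 0, R1, (0, 2))
(1, 0, R7, (1,))
(2, 0, R2, (1, 2))
(4, 0, R4, (0, 2))
(4, 0, R7, (2,))
(5, 0, R2, (1, 2))
(6, 0, R1, (1, 2))
(6, 0, R2, (0, 1))
(6, 0, R2, (0, 2))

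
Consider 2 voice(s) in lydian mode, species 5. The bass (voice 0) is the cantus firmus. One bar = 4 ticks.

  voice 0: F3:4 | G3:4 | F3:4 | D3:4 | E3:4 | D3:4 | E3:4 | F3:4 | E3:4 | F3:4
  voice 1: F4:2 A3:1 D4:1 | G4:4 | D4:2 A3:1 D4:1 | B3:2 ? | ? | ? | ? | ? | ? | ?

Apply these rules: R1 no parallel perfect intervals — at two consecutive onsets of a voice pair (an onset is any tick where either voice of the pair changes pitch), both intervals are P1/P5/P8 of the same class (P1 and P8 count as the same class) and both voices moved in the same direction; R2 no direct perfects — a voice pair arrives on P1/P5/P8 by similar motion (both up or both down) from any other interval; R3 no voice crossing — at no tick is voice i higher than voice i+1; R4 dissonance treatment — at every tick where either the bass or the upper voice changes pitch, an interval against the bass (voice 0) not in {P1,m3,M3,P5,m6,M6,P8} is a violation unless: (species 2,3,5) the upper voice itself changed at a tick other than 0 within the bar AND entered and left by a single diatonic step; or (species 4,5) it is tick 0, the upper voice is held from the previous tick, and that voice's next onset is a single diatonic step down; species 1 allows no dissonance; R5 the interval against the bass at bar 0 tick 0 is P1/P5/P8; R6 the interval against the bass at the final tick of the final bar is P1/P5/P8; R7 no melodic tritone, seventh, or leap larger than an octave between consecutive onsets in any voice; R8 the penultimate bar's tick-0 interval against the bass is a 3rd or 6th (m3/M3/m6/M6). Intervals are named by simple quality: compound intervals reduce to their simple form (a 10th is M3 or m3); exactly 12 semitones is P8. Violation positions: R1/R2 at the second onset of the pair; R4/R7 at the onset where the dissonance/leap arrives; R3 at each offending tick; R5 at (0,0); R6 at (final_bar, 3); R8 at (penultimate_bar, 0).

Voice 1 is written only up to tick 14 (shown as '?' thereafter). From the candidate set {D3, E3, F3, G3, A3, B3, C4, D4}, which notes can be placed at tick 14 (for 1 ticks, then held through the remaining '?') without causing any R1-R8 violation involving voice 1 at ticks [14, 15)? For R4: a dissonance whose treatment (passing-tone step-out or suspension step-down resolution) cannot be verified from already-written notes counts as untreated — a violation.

{A3, B3, D3, D4}

D3: legal
E3: violates R4
F3: violates R7
G3: violates R4
A3: legal
B3: legal
C4: violates R4
D4: legal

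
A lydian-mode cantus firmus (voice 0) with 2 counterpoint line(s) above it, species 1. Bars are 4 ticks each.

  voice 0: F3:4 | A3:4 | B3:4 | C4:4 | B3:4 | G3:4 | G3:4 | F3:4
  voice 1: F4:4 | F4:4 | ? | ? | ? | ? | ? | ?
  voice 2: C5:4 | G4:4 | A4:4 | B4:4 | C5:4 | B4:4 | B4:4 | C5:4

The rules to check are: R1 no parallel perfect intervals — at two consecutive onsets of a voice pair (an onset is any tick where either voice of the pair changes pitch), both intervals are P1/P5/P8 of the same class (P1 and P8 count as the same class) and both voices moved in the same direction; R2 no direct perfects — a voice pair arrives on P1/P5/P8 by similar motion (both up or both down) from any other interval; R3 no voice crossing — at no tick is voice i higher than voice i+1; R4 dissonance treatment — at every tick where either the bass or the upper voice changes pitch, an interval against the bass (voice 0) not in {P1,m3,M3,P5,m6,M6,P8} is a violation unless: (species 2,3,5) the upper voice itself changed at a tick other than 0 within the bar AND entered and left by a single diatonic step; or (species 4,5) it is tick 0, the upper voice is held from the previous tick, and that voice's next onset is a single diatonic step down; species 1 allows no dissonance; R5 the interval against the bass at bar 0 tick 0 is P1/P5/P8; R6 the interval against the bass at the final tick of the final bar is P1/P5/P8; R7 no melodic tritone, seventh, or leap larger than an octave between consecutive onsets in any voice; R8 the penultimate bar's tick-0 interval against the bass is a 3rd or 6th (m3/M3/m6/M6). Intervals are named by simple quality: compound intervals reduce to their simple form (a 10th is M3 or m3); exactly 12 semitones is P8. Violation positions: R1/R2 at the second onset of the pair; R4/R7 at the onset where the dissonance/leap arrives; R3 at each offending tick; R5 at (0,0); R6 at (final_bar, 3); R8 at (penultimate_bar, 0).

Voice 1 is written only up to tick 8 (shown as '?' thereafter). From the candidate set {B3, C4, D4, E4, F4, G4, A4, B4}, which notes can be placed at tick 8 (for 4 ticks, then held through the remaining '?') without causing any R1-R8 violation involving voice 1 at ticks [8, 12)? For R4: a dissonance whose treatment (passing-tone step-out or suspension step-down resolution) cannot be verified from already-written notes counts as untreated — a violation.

{D4, G4}

B3: violates R7
C4: violates R4
D4: legal
E4: violates R4
F4: violates R4
G4: legal
A4: violates R2,R4
B4: violates R2,R3,R7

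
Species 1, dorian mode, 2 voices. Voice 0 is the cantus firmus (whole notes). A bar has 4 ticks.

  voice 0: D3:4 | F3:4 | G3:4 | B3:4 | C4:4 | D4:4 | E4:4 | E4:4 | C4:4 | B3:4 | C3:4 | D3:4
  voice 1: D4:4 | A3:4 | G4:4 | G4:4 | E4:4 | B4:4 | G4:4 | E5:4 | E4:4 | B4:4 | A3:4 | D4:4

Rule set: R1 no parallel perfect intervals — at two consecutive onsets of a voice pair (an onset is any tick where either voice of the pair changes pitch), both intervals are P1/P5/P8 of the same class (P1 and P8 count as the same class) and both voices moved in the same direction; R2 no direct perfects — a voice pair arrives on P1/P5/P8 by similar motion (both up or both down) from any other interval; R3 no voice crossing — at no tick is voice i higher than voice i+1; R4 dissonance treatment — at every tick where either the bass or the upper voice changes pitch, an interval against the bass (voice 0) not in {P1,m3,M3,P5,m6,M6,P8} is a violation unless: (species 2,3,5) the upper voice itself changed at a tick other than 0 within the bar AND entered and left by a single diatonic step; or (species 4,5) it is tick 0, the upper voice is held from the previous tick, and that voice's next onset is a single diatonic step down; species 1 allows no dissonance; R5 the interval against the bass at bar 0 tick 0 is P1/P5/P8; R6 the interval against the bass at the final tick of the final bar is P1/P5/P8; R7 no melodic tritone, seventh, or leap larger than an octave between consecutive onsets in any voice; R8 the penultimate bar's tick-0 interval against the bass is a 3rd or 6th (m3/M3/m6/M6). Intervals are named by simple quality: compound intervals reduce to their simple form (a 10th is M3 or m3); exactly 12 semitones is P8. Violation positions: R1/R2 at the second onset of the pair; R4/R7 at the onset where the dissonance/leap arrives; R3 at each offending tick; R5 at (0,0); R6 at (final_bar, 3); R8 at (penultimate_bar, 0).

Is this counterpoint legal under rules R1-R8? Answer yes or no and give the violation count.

bar 0: v0=D3 v1=D4 (P8)
bar 1: v0=F3 v1=A3 (M3)
bar 2: v0=G3 v1=G4 (P8)
bar 3: v0=B3 v1=G4 (m6)
bar 4: v0=C4 v1=E4 (M3)
bar 5: v0=D4 v1=B4 (M6)
bar 6: v0=E4 v1=G4 (m3)
bar 7: v0=E4 v1=E5 (P8)
bar 8: v0=C4 v1=E4 (M3)
bar 9: v0=B3 v1=B4 (P8)
bar 10: v0=C3 v1=A3 (M6)
bar 11: v0=D3 v1=D4 (P8)
  R2 @ bar2.0: F3/A3 M3 -> G3/G4 P8 similar
  R7 @ bar2.0: A3->G4 leap 10st
  R7 @ bar10.0: B3->C3 leap 11st
  R7 @ bar10.0: B4->A3 leap 14st
  R2 @ bar11.0: C3/A3 M6 -> D3/D4 P8 similar

No (5 violations)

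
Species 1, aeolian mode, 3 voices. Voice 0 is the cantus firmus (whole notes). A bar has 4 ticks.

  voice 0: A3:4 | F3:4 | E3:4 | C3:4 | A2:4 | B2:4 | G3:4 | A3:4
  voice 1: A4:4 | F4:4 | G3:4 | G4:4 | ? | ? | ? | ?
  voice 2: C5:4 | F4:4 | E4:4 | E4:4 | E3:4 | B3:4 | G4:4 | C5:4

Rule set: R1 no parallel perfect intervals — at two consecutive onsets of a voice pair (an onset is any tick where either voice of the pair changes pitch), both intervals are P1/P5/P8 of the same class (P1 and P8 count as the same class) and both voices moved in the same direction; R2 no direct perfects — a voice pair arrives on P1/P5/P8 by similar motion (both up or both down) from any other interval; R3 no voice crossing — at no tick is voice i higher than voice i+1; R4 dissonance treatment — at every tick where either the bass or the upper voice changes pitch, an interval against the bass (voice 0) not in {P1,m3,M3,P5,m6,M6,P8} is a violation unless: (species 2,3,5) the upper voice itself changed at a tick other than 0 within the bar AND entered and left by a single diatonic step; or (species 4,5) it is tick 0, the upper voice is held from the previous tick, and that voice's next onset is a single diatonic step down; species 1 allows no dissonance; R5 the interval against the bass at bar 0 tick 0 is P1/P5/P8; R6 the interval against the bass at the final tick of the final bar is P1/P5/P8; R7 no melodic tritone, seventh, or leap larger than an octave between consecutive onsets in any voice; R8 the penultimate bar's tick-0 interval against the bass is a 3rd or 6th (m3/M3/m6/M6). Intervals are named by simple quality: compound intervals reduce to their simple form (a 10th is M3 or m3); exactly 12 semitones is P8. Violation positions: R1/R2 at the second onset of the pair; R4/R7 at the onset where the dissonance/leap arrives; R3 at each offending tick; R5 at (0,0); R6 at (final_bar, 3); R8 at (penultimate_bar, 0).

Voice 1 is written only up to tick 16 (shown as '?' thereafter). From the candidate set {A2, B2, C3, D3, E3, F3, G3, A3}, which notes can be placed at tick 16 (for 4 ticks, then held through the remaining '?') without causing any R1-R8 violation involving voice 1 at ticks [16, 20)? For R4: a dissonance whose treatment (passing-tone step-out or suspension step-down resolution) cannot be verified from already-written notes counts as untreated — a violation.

A2: violates R2,R7
B2: violates R4,R7
C3: violates R7
D3: violates R4,R7
E3: violates R1,R2,R7
F3: violates R3,R7
G3: violates R3,R4
A3: violates R2,R3,R7

{}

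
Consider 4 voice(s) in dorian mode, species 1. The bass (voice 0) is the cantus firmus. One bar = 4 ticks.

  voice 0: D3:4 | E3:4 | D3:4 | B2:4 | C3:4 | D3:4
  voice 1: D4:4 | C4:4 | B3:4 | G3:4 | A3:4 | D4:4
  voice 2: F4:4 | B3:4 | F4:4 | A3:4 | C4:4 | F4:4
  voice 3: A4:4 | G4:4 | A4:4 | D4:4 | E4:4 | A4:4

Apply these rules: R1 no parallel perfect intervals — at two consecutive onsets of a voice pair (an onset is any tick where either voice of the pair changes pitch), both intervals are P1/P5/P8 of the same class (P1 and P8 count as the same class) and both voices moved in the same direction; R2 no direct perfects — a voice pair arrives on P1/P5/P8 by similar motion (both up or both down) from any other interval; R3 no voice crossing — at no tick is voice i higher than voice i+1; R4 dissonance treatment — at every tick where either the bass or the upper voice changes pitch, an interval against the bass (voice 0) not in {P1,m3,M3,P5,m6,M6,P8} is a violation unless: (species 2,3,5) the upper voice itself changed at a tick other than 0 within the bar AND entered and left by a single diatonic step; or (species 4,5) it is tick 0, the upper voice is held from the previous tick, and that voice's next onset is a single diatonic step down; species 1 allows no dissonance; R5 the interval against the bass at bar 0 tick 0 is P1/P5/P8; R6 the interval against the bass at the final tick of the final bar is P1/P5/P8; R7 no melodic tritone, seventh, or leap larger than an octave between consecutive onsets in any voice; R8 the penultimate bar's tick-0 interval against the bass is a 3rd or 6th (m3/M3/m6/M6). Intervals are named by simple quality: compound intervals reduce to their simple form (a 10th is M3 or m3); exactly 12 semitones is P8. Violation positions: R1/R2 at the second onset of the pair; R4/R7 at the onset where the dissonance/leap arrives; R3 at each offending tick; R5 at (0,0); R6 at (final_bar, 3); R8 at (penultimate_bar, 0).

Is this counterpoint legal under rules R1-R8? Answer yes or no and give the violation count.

bar 0: v0=D3 v1=D4 v2=F4 v3=A4 (P5)
bar 1: v0=E3 v1=C4 v2=B3 v3=G4 (m3)
bar 2: v0=D3 v1=B3 v2=F4 v3=A4 (P5)
bar 3: v0=B2 v1=G3 v2=A3 v3=D4 (m3)
bar 4: v0=C3 v1=A3 v2=C4 v3=E4 (M3)
bar 5: v0=D3 v1=D4 v2=F4 v3=A4 (P5)
  R5 @ bar0.0: opens on m3
  R1 @ bar1.0: D4/A4 P5 -> C4/G4 P5 similar
  R3 @ bar1.0: C4 above B3
  R7 @ bar1.0: F4->B3 leap 6st
  R3 @ bar1.1: C4 above B3
  R3 @ bar1.2: C4 above B3
  R3 @ bar1.3: C4 above B3
  R7 @ bar2.0: B3->F4 leap 6st
  R2 @ bar3.0: B3/A4 m7 -> G3/D4 P5 similar
  R4 @ bar3.0: B2/A3 m7 untreated
  R1 @ bar4.0: G3/D4 P5 -> A3/E4 P5 similar
  R2 @ bar4.0: B2/A3 m7 -> C3/C4 P8 similar
  R8 @ bar4.0: penult P8 not 3rd/6th
  R1 @ bar5.0: A3/E4 P5 -> D4/A4 P5 similar
  R2 @ bar5.0: C3/A3 M6 -> D3/D4 P8 similar
  R2 @ bar5.0: C3/E4 M3 -> D3/A4 P5 similar
  R6 @ bar5.3: closes on m3

No (17 violations)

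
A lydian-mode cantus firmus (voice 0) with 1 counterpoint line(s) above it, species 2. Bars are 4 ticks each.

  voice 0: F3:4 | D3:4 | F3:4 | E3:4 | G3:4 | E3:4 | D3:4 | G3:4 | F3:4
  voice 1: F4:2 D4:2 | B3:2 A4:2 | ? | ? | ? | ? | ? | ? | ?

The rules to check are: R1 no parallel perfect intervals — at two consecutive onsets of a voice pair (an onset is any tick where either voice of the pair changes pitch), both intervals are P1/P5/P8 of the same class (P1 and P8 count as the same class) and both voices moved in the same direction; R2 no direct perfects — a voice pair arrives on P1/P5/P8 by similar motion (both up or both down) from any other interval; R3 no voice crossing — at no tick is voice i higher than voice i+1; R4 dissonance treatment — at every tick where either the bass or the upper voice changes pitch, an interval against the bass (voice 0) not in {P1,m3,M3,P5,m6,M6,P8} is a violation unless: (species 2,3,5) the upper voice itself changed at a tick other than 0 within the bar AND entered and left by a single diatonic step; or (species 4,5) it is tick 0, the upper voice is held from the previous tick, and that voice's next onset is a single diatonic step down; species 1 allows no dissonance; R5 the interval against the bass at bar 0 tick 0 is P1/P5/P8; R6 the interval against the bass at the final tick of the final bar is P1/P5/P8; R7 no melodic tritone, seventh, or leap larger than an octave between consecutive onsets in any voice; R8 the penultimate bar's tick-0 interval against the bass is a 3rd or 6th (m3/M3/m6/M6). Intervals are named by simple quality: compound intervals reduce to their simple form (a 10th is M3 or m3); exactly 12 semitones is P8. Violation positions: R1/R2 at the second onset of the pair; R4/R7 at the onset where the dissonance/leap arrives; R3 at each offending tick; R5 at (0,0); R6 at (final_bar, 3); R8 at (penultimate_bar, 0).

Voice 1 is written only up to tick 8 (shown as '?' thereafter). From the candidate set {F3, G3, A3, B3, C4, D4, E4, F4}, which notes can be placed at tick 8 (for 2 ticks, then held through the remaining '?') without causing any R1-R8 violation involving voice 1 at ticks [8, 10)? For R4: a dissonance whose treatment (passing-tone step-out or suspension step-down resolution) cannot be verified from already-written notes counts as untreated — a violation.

{A3, C4, D4, F4}

F3: violates R7
G3: violates R4,R7
A3: legal
B3: violates R4,R7
C4: legal
D4: legal
E4: violates R4
F4: legal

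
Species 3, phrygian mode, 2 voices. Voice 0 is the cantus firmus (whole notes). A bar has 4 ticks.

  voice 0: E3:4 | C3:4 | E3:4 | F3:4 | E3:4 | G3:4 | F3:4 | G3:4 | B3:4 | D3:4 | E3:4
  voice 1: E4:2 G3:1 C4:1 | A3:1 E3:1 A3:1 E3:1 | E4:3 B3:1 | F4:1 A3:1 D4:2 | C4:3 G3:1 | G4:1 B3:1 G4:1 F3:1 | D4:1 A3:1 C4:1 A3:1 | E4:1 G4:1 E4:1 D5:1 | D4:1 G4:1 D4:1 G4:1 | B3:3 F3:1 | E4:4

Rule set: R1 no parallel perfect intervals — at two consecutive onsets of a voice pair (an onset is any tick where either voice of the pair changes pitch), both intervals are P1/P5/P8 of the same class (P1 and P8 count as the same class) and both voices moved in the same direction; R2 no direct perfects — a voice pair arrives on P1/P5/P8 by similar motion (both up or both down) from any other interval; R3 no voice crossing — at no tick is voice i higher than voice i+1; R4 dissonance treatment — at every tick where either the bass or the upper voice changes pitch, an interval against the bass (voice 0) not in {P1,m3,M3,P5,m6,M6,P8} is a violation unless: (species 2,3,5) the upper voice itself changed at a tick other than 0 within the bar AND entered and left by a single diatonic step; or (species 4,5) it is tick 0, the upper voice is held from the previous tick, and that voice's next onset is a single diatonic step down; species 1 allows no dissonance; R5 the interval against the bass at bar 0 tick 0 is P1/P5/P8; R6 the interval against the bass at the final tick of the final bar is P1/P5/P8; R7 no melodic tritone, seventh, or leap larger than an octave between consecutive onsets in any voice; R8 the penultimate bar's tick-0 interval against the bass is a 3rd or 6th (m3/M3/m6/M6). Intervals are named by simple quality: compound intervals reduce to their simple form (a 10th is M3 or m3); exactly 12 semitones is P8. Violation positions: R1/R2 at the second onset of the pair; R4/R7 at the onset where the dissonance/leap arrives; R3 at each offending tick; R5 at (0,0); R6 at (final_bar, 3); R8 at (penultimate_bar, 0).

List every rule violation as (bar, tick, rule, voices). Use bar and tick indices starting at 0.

(2, 0, R2, (0, 1))
(3, 0, R2, (0, 1))
(3, 0, R7, (1,))
(5, 0, R2, (0, 1))
(5, 3, R3, (0, 1))
(5, 3, R4, (0, 1))
(5, 3, R7, (1,))
(7, 3, R7, (1,))
(9, 3, R7, (1,))
(10, 0, R2, (0, 1))
(10, 0, R7, (1,))

bar 0: v0=E3 v1=E4 downbeat P8
bar 1: v0=C3 v1=A3 downbeat M6
bar 2: v0=E3 v1=E4 downbeat P8
bar 3: v0=F3 v1=F4 downbeat P8
bar 4: v0=E3 v1=C4 downbeat m6
bar 5: v0=G3 v1=G4 downbeat P8
bar 6: v0=F3 v1=D4 downbeat M6
bar 7: v0=G3 v1=E4 downbeat M6
bar 8: v0=B3 v1=D4 downbeat m3
bar 9: v0=D3 v1=B3 downbeat M6
bar 10: v0=E3 v1=E4 downbeat P8
  -> R2 @ bar 2 tick 0 v(0, 1): C3/E3 M3 -> E3/E4 P8 similar
  -> R2 @ bar 3 tick 0 v(0, 1): E3/B3 P5 -> F3/F4 P8 similar
  -> R7 @ bar 3 tick 0 v(1,): B3->F4 leap 6st
  -> R2 @ bar 5 tick 0 v(0, 1): E3/G3 m3 -> G3/G4 P8 similar
  -> R3 @ bar 5 tick 3 v(0, 1): G3 above F3
  -> R4 @ bar 5 tick 3 v(0, 1): G3/F3 M2 untreated
  -> R7 @ bar 5 tick 3 v(1,): G4->F3 leap 14st
  -> R7 @ bar 7 tick 3 v(1,): E4->D5 leap 10st
  -> R7 @ bar 9 tick 3 v(1,): B3->F3 leap 6st
  -> R2 @ bar 10 tick 0 v(0, 1): D3/F3 m3 -> E3/E4 P8 similar
  -> R7 @ bar 10 tick 0 v(1,): F3->E4 leap 11st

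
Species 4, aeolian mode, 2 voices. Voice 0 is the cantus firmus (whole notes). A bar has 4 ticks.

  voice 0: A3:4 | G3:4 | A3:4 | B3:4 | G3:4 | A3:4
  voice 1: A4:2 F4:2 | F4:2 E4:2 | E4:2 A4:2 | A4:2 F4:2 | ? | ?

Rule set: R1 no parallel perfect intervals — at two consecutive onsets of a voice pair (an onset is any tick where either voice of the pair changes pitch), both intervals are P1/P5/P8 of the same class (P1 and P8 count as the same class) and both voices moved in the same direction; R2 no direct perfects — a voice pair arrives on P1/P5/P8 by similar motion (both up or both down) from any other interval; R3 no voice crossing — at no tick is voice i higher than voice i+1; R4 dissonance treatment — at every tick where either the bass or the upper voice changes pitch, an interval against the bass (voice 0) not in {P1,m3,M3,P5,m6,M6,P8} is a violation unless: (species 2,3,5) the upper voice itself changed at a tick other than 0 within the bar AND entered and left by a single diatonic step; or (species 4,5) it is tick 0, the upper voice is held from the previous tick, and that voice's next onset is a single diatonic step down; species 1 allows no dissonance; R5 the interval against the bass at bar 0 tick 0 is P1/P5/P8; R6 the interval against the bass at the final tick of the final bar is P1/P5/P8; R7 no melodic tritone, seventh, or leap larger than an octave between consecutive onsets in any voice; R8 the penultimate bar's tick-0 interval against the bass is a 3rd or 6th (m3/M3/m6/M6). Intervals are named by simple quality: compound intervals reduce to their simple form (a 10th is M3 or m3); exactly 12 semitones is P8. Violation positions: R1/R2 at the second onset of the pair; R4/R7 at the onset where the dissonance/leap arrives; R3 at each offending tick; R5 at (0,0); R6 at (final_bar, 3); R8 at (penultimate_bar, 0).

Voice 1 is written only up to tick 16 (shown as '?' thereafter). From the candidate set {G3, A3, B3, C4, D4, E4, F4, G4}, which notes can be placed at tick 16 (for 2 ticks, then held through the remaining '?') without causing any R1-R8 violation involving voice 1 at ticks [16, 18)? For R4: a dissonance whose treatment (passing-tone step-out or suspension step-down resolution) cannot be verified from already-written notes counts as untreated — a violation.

G3: violates R2,R7,R8
A3: violates R4,R8
B3: violates R7
C4: violates R4,R8
D4: violates R2,R8
E4: legal
F4: violates R4,R8
G4: violates R8

{E4}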